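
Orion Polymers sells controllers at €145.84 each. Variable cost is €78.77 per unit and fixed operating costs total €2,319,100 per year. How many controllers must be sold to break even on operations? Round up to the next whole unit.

34,578 controllers

Contribution margin per unit = €145.84 − €78.77 = €67.07.
Units to break even: €2,319,100 ÷ €67.07 = 34,577.31, rounded up to 34,578.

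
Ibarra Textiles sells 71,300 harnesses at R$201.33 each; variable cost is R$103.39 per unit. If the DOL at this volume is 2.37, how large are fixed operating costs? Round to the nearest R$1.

Total contribution margin = 71,300 × R$97.94 = R$6,983,122.00.
Since DOL = CM ÷ EBIT, EBIT = R$6,983,122.00 ÷ 2.37 = R$2,946,464.98.
And FC = contribution − EBIT = R$6,983,122.00 − R$2,946,464.98 = R$4,036,657.

R$4,036,657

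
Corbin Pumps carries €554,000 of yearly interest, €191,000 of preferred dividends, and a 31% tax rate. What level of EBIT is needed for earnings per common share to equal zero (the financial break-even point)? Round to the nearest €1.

Grossing the preferred dividend up to pre-tax terms: €191,000 / (1 − 0.31) = €276,811.59.
Financial break-even EBIT = interest + D_p ÷ (1 − t) = €554,000 + €276,811.59 = €830,811.59.

€830,812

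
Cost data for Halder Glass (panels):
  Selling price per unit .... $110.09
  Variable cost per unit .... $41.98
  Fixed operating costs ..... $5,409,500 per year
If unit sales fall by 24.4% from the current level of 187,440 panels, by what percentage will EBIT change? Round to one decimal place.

-42.3%

Total contribution margin = 187,440 × $68.11 = $12,766,538.40.
Operating income = contribution − fixed costs = $12,766,538.40 − $5,409,500 = $7,357,038.40.
So DOL = total CM / EBIT = $12,766,538.40 / $7,357,038.40 = 1.7353.
Operating income changes by 1.7353 × -24.4% = -42.3%.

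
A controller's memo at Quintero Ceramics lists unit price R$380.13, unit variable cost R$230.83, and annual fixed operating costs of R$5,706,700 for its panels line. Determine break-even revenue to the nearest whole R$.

R$14,529,725

CM per unit = R$380.13 − R$230.83 = R$149.30; CM ratio = R$149.30 / R$380.13 = 0.3928.
Break-even revenue = fixed costs × price ÷ CM = R$5,706,700 × R$380.13 ÷ R$149.30 = R$14,529,725.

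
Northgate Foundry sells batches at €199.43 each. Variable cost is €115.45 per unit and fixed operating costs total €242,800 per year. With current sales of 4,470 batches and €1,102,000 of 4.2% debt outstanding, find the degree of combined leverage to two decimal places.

Contribution at this volume is 4,470 × €83.98 = €375,390.60.
EBIT = €375,390.60 − €242,800 = €132,590.60. Interest = €46,284.00, so EBIT − I = €86,306.60.
DCL = contribution ÷ (EBIT − I) = €375,390.60 ÷ €86,306.60 = 4.3495.

4.35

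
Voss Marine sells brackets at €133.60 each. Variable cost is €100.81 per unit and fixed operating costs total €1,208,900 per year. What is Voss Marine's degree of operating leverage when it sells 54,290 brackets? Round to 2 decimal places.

Total contribution margin = 54,290 × €32.79 = €1,780,169.10.
EBIT = €1,780,169.10 − €1,208,900 = €571,269.10.
So DOL = total CM / EBIT = €1,780,169.10 / €571,269.10 = 3.1162.

3.12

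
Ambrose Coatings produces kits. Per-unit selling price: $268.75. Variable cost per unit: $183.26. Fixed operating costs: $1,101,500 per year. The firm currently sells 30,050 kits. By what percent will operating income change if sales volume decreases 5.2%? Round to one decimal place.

Contribution at this volume is 30,050 × $85.49 = $2,568,974.50.
EBIT = $2,568,974.50 − $1,101,500 = $1,467,474.50.
So DOL = total CM / EBIT = $2,568,974.50 / $1,467,474.50 = 1.7506.
%ΔEBIT = DOL × %ΔSales = 1.7506 × -5.2% = -9.1%.

-9.1%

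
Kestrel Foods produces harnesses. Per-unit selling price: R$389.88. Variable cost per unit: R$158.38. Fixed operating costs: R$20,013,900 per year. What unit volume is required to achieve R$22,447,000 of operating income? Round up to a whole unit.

183,417 harnesses

Each unit contributes R$389.88 − R$158.38 = R$231.50.
Required volume = (fixed costs + target profit) ÷ CM = (R$20,013,900 + R$22,447,000) ÷ R$231.50 = 183,416.41, so 183,417 harnesses.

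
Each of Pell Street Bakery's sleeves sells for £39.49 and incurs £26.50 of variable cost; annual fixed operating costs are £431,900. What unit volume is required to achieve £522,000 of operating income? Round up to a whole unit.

Unit CM = price − variable cost = £39.49 − £26.50 = £12.99.
Required volume = (fixed costs + target profit) ÷ CM = (£431,900 + £522,000) ÷ £12.99 = 73,433.41, so 73,434 sleeves.

73,434 sleeves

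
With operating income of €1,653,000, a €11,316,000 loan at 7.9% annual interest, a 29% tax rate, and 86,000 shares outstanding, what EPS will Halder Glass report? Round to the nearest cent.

Pre-tax income = €1,653,000 − €893,964.00 = €759,036.00.
Net income = €759,036.00 × (1 − 0.29) = €538,915.56.
EPS = €538,915.56 ÷ 86,000 = €6.27.

€6.27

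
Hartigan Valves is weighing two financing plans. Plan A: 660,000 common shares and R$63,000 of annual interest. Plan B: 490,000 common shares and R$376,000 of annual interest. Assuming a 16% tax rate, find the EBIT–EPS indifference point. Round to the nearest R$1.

At indifference, (EBIT − 63,000)(1 − t)/660,000 = (EBIT − 376,000)(1 − t)/490,000.
The (1 − t) factor cancels: (EBIT − 63,000) × 490,000 = (EBIT − 376,000) × 660,000.
Solving, EBIT = (376,000·660,000 − 63,000·490,000) / (660,000 − 490,000) = 217,290,000,000 / 170,000 = 1,278,176.47.

R$1,278,176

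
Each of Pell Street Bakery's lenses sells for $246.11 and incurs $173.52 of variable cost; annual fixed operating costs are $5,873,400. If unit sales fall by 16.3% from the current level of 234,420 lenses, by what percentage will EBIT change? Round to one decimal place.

At 234,420 units, contribution = 234,420 × $72.59 = $17,016,547.80.
Subtracting fixed costs: EBIT = $17,016,547.80 − $5,873,400 = $11,143,147.80.
Degree of operating leverage = $17,016,547.80 / $11,143,147.80 = 1.5271.
So EBIT moves 1.5271 × (-16.3%) = -24.9%.

-24.9%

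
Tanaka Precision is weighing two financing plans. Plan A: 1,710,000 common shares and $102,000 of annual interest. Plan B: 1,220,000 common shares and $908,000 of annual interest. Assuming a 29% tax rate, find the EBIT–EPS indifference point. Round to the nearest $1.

$2,914,776

At indifference, (EBIT − 102,000)(1 − t)/1,710,000 = (EBIT − 908,000)(1 − t)/1,220,000.
The (1 − t) factor cancels: (EBIT − 102,000) × 1,220,000 = (EBIT − 908,000) × 1,710,000.
Solving, EBIT = (908,000·1,710,000 − 102,000·1,220,000) / (1,710,000 − 1,220,000) = 1,428,240,000,000 / 490,000 = 2,914,775.51.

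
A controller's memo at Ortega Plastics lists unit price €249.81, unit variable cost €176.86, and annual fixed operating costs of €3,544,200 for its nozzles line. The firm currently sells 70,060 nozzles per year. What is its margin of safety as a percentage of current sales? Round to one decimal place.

30.7%

Each unit contributes €249.81 − €176.86 = €72.95. Break-even units = €3,544,200 ÷ €72.95 = 48,583.96; break-even revenue = 48,583.96 × €249.81 = €12,136,759.45.
Current sales = 70,060 × €249.81 = €17,501,688.60.
Margin of safety = (€17,501,688.60 − €12,136,759.45) ÷ €17,501,688.60 = 30.7%.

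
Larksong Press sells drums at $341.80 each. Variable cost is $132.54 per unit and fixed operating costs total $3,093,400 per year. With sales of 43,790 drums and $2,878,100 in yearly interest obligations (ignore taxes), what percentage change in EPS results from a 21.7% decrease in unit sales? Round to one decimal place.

At 43,790 units, contribution = 43,790 × $209.26 = $9,163,495.40.
Subtracting fixed costs: EBIT = $9,163,495.40 − $3,093,400 = $6,070,095.40.
After interest of $2,878,100.00, pre-tax earnings = $3,191,995.40.
Degree of combined leverage = contribution ÷ (EBIT − I) = $9,163,495.40 ÷ $3,191,995.40 = 2.8708.
EPS therefore changes by 2.8708 × (-21.7%) = -62.3%.

-62.3%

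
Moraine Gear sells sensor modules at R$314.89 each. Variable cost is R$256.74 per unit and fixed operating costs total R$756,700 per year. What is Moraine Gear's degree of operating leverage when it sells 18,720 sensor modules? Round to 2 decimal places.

3.28

Total contribution margin = 18,720 × R$58.15 = R$1,088,568.00.
EBIT = R$1,088,568.00 − R$756,700 = R$331,868.00.
DOL = contribution ÷ EBIT = R$1,088,568.00 ÷ R$331,868.00 = 3.2801.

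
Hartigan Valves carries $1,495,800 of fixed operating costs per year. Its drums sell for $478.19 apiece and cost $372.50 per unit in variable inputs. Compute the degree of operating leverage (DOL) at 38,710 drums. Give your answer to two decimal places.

Total contribution margin = 38,710 × $105.69 = $4,091,259.90.
Subtracting fixed costs: EBIT = $4,091,259.90 − $1,495,800 = $2,595,459.90.
So DOL = total CM / EBIT = $4,091,259.90 / $2,595,459.90 = 1.5763.

1.58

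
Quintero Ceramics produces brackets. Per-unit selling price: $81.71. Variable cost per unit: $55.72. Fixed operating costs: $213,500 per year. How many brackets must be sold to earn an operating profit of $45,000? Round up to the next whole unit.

Contribution margin per unit = $81.71 − $55.72 = $25.99.
Units = (FC + target) / CM = ($213,500 + $45,000) / $25.99 = 9,946.13, so 9,947 brackets.

9,947 brackets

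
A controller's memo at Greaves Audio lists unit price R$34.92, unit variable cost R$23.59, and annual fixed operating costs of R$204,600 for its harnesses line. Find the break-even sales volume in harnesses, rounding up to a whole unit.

18,059 harnesses

Each unit contributes R$34.92 − R$23.59 = R$11.33.
Units to break even: R$204,600 ÷ R$11.33 = 18,058.25, rounded up to 18,059.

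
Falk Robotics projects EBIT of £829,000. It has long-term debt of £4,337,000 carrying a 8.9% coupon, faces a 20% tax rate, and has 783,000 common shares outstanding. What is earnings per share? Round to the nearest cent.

Interest = £385,993.00, so EBT = £829,000 − £385,993.00 = £443,007.00.
Net income = £443,007.00 × (1 − 0.20) = £354,405.60.
Per share: £354,405.60 / 783,000 shares = £0.45.

£0.45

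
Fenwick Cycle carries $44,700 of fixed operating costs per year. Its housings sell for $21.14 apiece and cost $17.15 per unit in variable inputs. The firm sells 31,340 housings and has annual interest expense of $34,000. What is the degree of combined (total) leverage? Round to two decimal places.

2.70

Total contribution margin = 31,340 × $3.99 = $125,046.60.
Subtracting fixed costs: EBIT = $125,046.60 − $44,700 = $80,346.60. Interest = $34,000.00.
DOL = $125,046.60 ÷ $80,346.60 = 1.5563; DFL = $80,346.60 ÷ $46,346.60 = 1.7336.
DCL = DOL × DFL = 1.5563 × 1.7336 = 2.6980.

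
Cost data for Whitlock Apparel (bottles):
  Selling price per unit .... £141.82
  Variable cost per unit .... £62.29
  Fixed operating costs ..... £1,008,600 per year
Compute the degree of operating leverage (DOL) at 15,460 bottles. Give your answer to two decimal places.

Contribution at this volume is 15,460 × £79.53 = £1,229,533.80.
Subtracting fixed costs: EBIT = £1,229,533.80 − £1,008,600 = £220,933.80.
DOL = contribution ÷ EBIT = £1,229,533.80 ÷ £220,933.80 = 5.5652.

5.57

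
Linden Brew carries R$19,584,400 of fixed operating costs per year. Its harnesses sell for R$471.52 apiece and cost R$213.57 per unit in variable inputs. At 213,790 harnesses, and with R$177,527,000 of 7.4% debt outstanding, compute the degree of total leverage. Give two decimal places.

2.46

Total contribution margin = 213,790 × R$257.95 = R$55,147,130.50.
Operating income = contribution − fixed costs = R$55,147,130.50 − R$19,584,400 = R$35,562,730.50. Interest = R$13,136,998.00, so EBIT − I = R$22,425,732.50.
Degree of total leverage = total CM / (EBIT − interest) = R$55,147,130.50 / R$22,425,732.50 = 2.4591.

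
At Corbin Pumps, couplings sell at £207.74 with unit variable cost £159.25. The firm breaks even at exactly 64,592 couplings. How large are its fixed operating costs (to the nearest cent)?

£3,132,066.08

Unit CM = price − variable cost = £207.74 − £159.25 = £48.49.
Since BE = FC / CM, FC = 64,592 × £48.49 = £3,132,066.08.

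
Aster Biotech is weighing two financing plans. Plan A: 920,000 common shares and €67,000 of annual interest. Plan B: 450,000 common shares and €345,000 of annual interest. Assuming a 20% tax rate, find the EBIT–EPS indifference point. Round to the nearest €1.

At indifference, (EBIT − 67,000)(1 − t)/920,000 = (EBIT − 345,000)(1 − t)/450,000.
The (1 − t) factor cancels: (EBIT − 67,000) × 450,000 = (EBIT − 345,000) × 920,000.
EBIT × (920,000 − 450,000) = 345,000 × 920,000 − 67,000 × 450,000 = 287,250,000,000, so EBIT = 287,250,000,000 ÷ 470,000 = 611,170.21.

€611,170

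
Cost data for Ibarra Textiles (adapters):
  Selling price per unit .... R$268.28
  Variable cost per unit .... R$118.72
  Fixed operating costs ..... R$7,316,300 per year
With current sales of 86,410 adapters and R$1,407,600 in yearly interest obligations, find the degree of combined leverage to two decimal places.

At 86,410 units, contribution = 86,410 × R$149.56 = R$12,923,479.60.
Operating income = contribution − fixed costs = R$12,923,479.60 − R$7,316,300 = R$5,607,179.60. Interest = R$1,407,600.00.
DOL = R$12,923,479.60 ÷ R$5,607,179.60 = 2.3048; DFL = R$5,607,179.60 ÷ R$4,199,579.60 = 1.3352.
Combined leverage = 2.3048 × 1.3352 = 3.0774.

3.08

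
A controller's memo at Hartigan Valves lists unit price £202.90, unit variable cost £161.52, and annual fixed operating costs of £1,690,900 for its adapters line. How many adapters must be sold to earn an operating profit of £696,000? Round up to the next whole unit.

Each unit contributes £202.90 − £161.52 = £41.38.
Need Q such that Q × £41.38 − £1,690,900 = £696,000, i.e. Q = £2,386,900 / £41.38 = 57,682.46 → 57,683.

57,683 adapters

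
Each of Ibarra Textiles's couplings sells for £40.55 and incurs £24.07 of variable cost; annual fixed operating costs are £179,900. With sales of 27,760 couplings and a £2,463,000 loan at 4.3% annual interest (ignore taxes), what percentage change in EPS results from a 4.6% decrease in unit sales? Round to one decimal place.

-12.3%

Total contribution margin = 27,760 × £16.48 = £457,484.80.
Subtracting fixed costs: EBIT = £457,484.80 − £179,900 = £277,584.80.
After interest of £105,909.00, pre-tax earnings = £171,675.80.
DCL = total CM / (EBIT − I) = £457,484.80 / £171,675.80 = 2.6648.
EPS therefore changes by 2.6648 × (-4.6%) = -12.3%.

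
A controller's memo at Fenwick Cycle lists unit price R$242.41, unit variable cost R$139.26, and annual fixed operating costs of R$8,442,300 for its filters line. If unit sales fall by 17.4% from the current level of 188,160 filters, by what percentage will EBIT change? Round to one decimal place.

-30.8%

At 188,160 units, contribution = 188,160 × R$103.15 = R$19,408,704.00.
Operating income = contribution − fixed costs = R$19,408,704.00 − R$8,442,300 = R$10,966,404.00.
DOL = contribution ÷ EBIT = R$19,408,704.00 ÷ R$10,966,404.00 = 1.7698.
%ΔEBIT = DOL × %ΔSales = 1.7698 × -17.4% = -30.8%.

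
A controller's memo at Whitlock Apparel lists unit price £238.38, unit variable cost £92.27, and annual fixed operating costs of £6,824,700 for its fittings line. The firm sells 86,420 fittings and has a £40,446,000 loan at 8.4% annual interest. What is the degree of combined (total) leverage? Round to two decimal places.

Total contribution margin = 86,420 × £146.11 = £12,626,826.20.
EBIT = £12,626,826.20 − £6,824,700 = £5,802,126.20. Interest = £3,397,464.00.
DOL = £12,626,826.20 ÷ £5,802,126.20 = 2.1762; DFL = £5,802,126.20 ÷ £2,404,662.20 = 2.4129.
DCL = DOL × DFL = 2.1762 × 2.4129 = 5.2510.

5.25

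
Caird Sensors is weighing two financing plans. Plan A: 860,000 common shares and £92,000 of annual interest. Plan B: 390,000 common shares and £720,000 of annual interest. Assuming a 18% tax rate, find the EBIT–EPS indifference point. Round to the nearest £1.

£1,241,106

At indifference, (EBIT − 92,000)(1 − t)/860,000 = (EBIT − 720,000)(1 − t)/390,000.
Cancelling (1 − t) and cross-multiplying: 390,000·(EBIT − 92,000) = 860,000·(EBIT − 720,000).
EBIT × (860,000 − 390,000) = 720,000 × 860,000 − 92,000 × 390,000 = 583,320,000,000, so EBIT = 583,320,000,000 ÷ 470,000 = 1,241,106.38.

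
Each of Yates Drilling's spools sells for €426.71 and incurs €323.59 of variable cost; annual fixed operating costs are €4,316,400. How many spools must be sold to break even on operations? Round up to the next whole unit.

Each unit contributes €426.71 − €323.59 = €103.12.
Break-even Q = €4,316,400 / €103.12 = 41,858.03 → 41,859 spools.

41,859 spools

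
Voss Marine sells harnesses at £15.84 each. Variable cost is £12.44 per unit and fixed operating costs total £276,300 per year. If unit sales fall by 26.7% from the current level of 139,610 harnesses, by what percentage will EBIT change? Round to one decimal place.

-63.9%

At 139,610 units, contribution = 139,610 × £3.40 = £474,674.00.
EBIT = £474,674.00 − £276,300 = £198,374.00.
DOL = contribution ÷ EBIT = £474,674.00 ÷ £198,374.00 = 2.3928.
%ΔEBIT = DOL × %ΔSales = 2.3928 × -26.7% = -63.9%.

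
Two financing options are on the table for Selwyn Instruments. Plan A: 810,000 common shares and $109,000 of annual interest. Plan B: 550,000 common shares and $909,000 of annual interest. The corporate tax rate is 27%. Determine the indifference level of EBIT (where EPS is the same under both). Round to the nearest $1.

$2,601,308

Set EPS_A = EPS_B: (EBIT − $109,000)(1 − 0.27) ÷ 810,000 = (EBIT − $909,000)(1 − 0.27) ÷ 550,000.
Cancelling (1 − t) and cross-multiplying: 550,000·(EBIT − 109,000) = 810,000·(EBIT − 909,000).
Solving, EBIT = (909,000·810,000 − 109,000·550,000) / (810,000 − 550,000) = 676,340,000,000 / 260,000 = 2,601,307.69.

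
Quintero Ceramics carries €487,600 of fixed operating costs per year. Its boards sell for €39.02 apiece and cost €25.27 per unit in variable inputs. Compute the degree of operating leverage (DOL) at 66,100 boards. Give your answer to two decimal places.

Contribution at this volume is 66,100 × €13.75 = €908,875.00.
Operating income = contribution − fixed costs = €908,875.00 − €487,600 = €421,275.00.
Degree of operating leverage = €908,875.00 / €421,275.00 = 2.1574.

2.16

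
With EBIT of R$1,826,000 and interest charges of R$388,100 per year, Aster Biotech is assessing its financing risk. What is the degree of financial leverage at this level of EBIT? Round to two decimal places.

Annual interest charges come to R$388,100.00.
Degree of financial leverage = EBIT / (EBIT − interest) = R$1,826,000 / R$1,437,900.00 = 1.2699.

1.27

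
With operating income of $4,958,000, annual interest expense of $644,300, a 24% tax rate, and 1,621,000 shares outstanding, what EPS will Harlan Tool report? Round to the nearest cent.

Pre-tax income = $4,958,000 − $644,300.00 = $4,313,700.00.
After tax at 24%: net income = $4,313,700.00 × 0.76 = $3,278,412.00.
Per share: $3,278,412.00 / 1,621,000 shares = $2.02.

$2.02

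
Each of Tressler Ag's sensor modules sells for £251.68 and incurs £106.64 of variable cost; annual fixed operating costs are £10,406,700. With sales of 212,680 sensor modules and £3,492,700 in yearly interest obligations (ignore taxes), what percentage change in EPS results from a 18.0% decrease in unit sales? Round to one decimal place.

At 212,680 units, contribution = 212,680 × £145.04 = £30,847,107.20.
Subtracting fixed costs: EBIT = £30,847,107.20 − £10,406,700 = £20,440,407.20.
After interest of £3,492,700.00, pre-tax earnings = £16,947,707.20.
Degree of combined leverage = contribution ÷ (EBIT − I) = £30,847,107.20 ÷ £16,947,707.20 = 1.8201.
%ΔEPS = DCL × %ΔSales = 1.8201 × -18.0% = -32.8%.

-32.8%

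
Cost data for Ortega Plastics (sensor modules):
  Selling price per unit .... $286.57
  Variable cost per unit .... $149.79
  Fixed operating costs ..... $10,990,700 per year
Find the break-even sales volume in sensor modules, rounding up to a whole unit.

80,354 sensor modules

Contribution margin per unit = $286.57 − $149.79 = $136.78.
Break-even volume = fixed costs ÷ CM per unit = $10,990,700 ÷ $136.78 = 80,353.12, so 80,354 sensor modules.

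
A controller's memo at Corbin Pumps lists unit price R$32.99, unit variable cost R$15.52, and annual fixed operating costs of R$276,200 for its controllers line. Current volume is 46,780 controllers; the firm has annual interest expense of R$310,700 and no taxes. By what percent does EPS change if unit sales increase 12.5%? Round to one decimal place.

+44.3%

Total contribution margin = 46,780 × R$17.47 = R$817,246.60.
Operating income = contribution − fixed costs = R$817,246.60 − R$276,200 = R$541,046.60.
Interest = R$310,700.00, so EBIT − I = R$230,346.60.
DCL = total CM / (EBIT − I) = R$817,246.60 / R$230,346.60 = 3.5479.
%ΔEPS = DCL × %ΔSales = 3.5479 × +12.5% = +44.3%.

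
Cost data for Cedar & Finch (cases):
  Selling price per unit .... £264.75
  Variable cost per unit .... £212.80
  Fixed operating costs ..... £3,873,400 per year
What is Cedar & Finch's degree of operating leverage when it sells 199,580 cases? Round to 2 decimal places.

1.60

Contribution at this volume is 199,580 × £51.95 = £10,368,181.00.
EBIT = £10,368,181.00 − £3,873,400 = £6,494,781.00.
So DOL = total CM / EBIT = £10,368,181.00 / £6,494,781.00 = 1.5964.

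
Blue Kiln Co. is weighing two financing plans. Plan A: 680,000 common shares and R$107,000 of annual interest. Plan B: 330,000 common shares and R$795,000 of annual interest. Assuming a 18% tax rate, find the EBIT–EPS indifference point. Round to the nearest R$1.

Set EPS_A = EPS_B: (EBIT − R$107,000)(1 − 0.18) ÷ 680,000 = (EBIT − R$795,000)(1 − 0.18) ÷ 330,000.
Cancelling (1 − t) and cross-multiplying: 330,000·(EBIT − 107,000) = 680,000·(EBIT − 795,000).
Solving, EBIT = (795,000·680,000 − 107,000·330,000) / (680,000 − 330,000) = 505,290,000,000 / 350,000 = 1,443,685.71.

R$1,443,686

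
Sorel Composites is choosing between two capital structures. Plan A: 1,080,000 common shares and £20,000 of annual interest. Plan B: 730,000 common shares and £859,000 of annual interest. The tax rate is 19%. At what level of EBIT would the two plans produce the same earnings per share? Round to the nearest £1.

At indifference, (EBIT − 20,000)(1 − t)/1,080,000 = (EBIT − 859,000)(1 − t)/730,000.
The (1 − t) factor cancels: (EBIT − 20,000) × 730,000 = (EBIT − 859,000) × 1,080,000.
Solving, EBIT = (859,000·1,080,000 − 20,000·730,000) / (1,080,000 − 730,000) = 913,120,000,000 / 350,000 = 2,608,914.29.

£2,608,914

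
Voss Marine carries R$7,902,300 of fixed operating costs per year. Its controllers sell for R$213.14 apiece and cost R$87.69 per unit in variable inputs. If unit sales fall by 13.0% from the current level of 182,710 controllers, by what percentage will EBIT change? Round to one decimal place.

-19.8%

At 182,710 units, contribution = 182,710 × R$125.45 = R$22,920,969.50.
EBIT = R$22,920,969.50 − R$7,902,300 = R$15,018,669.50.
Degree of operating leverage = R$22,920,969.50 / R$15,018,669.50 = 1.5262.
Operating income changes by 1.5262 × -13.0% = -19.8%.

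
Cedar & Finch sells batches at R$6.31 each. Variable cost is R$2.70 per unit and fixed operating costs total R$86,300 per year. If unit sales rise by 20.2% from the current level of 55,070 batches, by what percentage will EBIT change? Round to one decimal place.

+35.7%

Contribution at this volume is 55,070 × R$3.61 = R$198,802.70.
Operating income = contribution − fixed costs = R$198,802.70 − R$86,300 = R$112,502.70.
So DOL = total CM / EBIT = R$198,802.70 / R$112,502.70 = 1.7671.
So EBIT moves 1.7671 × (+20.2%) = +35.7%.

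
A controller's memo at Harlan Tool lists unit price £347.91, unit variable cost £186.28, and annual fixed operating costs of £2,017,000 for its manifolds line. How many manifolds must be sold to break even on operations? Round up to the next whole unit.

Unit CM = price − variable cost = £347.91 − £186.28 = £161.63.
Break-even volume = fixed costs ÷ CM per unit = £2,017,000 ÷ £161.63 = 12,479.12, so 12,480 manifolds.

12,480 manifolds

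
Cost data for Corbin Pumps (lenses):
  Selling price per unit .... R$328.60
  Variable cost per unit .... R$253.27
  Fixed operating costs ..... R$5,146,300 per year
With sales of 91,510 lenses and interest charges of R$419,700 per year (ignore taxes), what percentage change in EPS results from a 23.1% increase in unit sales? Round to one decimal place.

+120.0%

Total contribution margin = 91,510 × R$75.33 = R$6,893,448.30.
EBIT = R$6,893,448.30 − R$5,146,300 = R$1,747,148.30.
After interest of R$419,700.00, pre-tax earnings = R$1,327,448.30.
Degree of combined leverage = contribution ÷ (EBIT − I) = R$6,893,448.30 ÷ R$1,327,448.30 = 5.1930.
%ΔEPS = DCL × %ΔSales = 5.1930 × +23.1% = +120.0%.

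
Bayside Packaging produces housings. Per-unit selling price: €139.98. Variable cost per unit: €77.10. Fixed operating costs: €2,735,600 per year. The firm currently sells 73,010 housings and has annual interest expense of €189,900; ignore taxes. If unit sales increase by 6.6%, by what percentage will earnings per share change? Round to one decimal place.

Total contribution margin = 73,010 × €62.88 = €4,590,868.80.
Operating income = contribution − fixed costs = €4,590,868.80 − €2,735,600 = €1,855,268.80.
Interest = €189,900.00, so EBIT − I = €1,665,368.80.
Degree of combined leverage = contribution ÷ (EBIT − I) = €4,590,868.80 ÷ €1,665,368.80 = 2.7567.
EPS therefore changes by 2.7567 × (+6.6%) = +18.2%.

+18.2%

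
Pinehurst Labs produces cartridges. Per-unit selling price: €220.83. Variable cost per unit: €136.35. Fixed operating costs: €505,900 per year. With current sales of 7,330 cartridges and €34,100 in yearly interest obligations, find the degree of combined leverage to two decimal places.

7.81

Total contribution margin = 7,330 × €84.48 = €619,238.40.
EBIT = €619,238.40 − €505,900 = €113,338.40. Interest = €34,100.00.
DOL = €619,238.40 ÷ €113,338.40 = 5.4636; DFL = €113,338.40 ÷ €79,238.40 = 1.4303.
Combined leverage = 5.4636 × 1.4303 = 7.8146.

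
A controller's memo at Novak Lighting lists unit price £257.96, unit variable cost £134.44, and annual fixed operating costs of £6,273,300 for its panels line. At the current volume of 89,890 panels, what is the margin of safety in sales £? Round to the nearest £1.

Unit CM = price − variable cost = £257.96 − £134.44 = £123.52. Break-even units = £6,273,300 ÷ £123.52 = 50,787.73; break-even revenue = 50,787.73 × £257.96 = £13,101,201.98.
Current sales = 89,890 × £257.96 = £23,188,024.40.
Margin of safety = £23,188,024.40 − £13,101,201.98 = £10,086,822.

£10,086,822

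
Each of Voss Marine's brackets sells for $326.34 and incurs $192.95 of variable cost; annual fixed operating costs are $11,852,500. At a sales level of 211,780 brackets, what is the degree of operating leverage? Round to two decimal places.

1.72

Total contribution margin = 211,780 × $133.39 = $28,249,334.20.
EBIT = $28,249,334.20 − $11,852,500 = $16,396,834.20.
DOL = contribution ÷ EBIT = $28,249,334.20 ÷ $16,396,834.20 = 1.7229.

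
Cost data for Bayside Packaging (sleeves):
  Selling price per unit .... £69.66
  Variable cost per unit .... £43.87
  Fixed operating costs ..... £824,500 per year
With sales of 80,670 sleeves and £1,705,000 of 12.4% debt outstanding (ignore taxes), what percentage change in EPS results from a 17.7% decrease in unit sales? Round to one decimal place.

-35.3%

Contribution at this volume is 80,670 × £25.79 = £2,080,479.30.
Subtracting fixed costs: EBIT = £2,080,479.30 − £824,500 = £1,255,979.30.
Interest = £211,420.00, so EBIT − I = £1,044,559.30.
DCL = total CM / (EBIT − I) = £2,080,479.30 / £1,044,559.30 = 1.9917.
EPS therefore changes by 1.9917 × (-17.7%) = -35.3%.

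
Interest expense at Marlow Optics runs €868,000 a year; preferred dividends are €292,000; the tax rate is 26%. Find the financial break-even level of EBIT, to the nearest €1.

Preferred dividends are paid after tax, so their pre-tax equivalent is €292,000 ÷ (1 − 0.26) = €394,594.59.
EPS = 0 when EBIT covers interest plus the pre-tax preferred burden: €868,000 + €394,594.59 = €1,262,594.59.

€1,262,595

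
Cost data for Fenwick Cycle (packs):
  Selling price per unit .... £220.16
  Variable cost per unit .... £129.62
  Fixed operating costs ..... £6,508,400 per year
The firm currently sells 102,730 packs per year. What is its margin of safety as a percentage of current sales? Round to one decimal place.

30.0%

Each unit contributes £220.16 − £129.62 = £90.54. Break-even units = £6,508,400 ÷ £90.54 = 71,884.25; break-even revenue = 71,884.25 × £220.16 = £15,826,036.49.
Actual sales revenue = 102,730 × £220.16 = £22,617,036.80.
Margin of safety = (£22,617,036.80 − £15,826,036.49) ÷ £22,617,036.80 = 30.0%.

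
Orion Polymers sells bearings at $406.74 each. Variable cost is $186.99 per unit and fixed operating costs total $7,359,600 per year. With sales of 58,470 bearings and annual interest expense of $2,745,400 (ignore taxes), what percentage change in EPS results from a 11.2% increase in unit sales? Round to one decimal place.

+52.4%

At 58,470 units, contribution = 58,470 × $219.75 = $12,848,782.50.
Subtracting fixed costs: EBIT = $12,848,782.50 − $7,359,600 = $5,489,182.50.
Interest = $2,745,400.00, so EBIT − I = $2,743,782.50.
Degree of combined leverage = contribution ÷ (EBIT − I) = $12,848,782.50 ÷ $2,743,782.50 = 4.6829.
%ΔEPS = DCL × %ΔSales = 4.6829 × +11.2% = +52.4%.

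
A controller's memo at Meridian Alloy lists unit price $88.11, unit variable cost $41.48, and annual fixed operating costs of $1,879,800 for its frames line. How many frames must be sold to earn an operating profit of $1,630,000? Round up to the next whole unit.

Unit CM = price − variable cost = $88.11 − $41.48 = $46.63.
Need Q such that Q × $46.63 − $1,879,800 = $1,630,000, i.e. Q = $3,509,800 / $46.63 = 75,269.14 → 75,270.

75,270 frames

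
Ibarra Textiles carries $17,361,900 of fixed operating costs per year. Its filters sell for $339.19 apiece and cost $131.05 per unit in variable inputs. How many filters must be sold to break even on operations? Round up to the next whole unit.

83,415 filters

Each unit contributes $339.19 − $131.05 = $208.14.
Units to break even: $17,361,900 ÷ $208.14 = 83,414.53, rounded up to 83,415.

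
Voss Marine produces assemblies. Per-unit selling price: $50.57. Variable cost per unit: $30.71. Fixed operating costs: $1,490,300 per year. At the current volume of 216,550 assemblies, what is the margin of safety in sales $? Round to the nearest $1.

Unit CM = price − variable cost = $50.57 − $30.71 = $19.86. Break-even units = $1,490,300 ÷ $19.86 = 75,040.28; break-even revenue = 75,040.28 × $50.57 = $3,794,787.06.
Actual sales revenue = 216,550 × $50.57 = $10,950,933.50.
Margin of safety = $10,950,933.50 − $3,794,787.06 = $7,156,146.

$7,156,146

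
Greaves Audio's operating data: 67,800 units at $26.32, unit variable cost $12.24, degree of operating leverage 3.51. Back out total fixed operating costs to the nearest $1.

Total contribution margin = 67,800 × $14.08 = $954,624.00.
Since DOL = CM ÷ EBIT, EBIT = $954,624.00 ÷ 3.51 = $271,972.65.
Fixed costs = CM − EBIT = $954,624.00 − $271,972.65 = $682,651.

$682,651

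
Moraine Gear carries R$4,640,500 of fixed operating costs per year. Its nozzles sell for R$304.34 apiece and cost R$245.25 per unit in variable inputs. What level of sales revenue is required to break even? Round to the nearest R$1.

CM per unit = R$304.34 − R$245.25 = R$59.09; CM ratio = R$59.09 / R$304.34 = 0.1942.
Break-even revenue = fixed costs × price ÷ CM = R$4,640,500 × R$304.34 ÷ R$59.09 = R$23,900,656.

R$23,900,656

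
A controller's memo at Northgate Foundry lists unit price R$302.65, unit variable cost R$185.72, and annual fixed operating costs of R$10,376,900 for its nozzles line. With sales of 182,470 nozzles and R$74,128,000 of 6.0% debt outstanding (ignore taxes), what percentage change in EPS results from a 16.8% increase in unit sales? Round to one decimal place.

Total contribution margin = 182,470 × R$116.93 = R$21,336,217.10.
Operating income = contribution − fixed costs = R$21,336,217.10 − R$10,376,900 = R$10,959,317.10.
After interest of R$4,447,680.00, pre-tax earnings = R$6,511,637.10.
Degree of combined leverage = contribution ÷ (EBIT − I) = R$21,336,217.10 ÷ R$6,511,637.10 = 3.2766.
EPS therefore changes by 3.2766 × (+16.8%) = +55.0%.

+55.0%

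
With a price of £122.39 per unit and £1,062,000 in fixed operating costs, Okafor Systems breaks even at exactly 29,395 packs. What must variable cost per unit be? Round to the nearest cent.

£86.26

At break-even, FC = Q × (P − VC), so P − VC = £1,062,000 ÷ 29,395 = £36.1286.
Variable cost per unit = £122.39 − £36.1286 = £86.26.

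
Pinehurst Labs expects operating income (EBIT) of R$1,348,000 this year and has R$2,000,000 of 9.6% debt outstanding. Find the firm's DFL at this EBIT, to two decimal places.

Interest = R$192,000.00.
Degree of financial leverage = EBIT / (EBIT − interest) = R$1,348,000 / R$1,156,000.00 = 1.1661.

1.17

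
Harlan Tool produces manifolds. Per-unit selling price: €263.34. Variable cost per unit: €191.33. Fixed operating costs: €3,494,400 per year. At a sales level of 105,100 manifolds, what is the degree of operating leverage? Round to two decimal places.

1.86

Total contribution margin = 105,100 × €72.01 = €7,568,251.00.
Operating income = contribution − fixed costs = €7,568,251.00 − €3,494,400 = €4,073,851.00.
So DOL = total CM / EBIT = €7,568,251.00 / €4,073,851.00 = 1.8578.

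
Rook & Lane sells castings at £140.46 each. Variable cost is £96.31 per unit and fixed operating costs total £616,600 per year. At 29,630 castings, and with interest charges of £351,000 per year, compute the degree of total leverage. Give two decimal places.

Contribution at this volume is 29,630 × £44.15 = £1,308,164.50.
Subtracting fixed costs: EBIT = £1,308,164.50 − £616,600 = £691,564.50. Interest = £351,000.00.
DOL = £1,308,164.50 ÷ £691,564.50 = 1.8916; DFL = £691,564.50 ÷ £340,564.50 = 2.0306.
DCL = DOL × DFL = 1.8916 × 2.0306 = 3.8411.

3.84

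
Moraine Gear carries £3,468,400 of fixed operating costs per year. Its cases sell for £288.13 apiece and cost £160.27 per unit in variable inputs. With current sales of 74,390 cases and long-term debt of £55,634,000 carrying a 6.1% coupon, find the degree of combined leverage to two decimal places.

3.59

Total contribution margin = 74,390 × £127.86 = £9,511,505.40.
EBIT = £9,511,505.40 − £3,468,400 = £6,043,105.40. Interest = £3,393,674.00.
DOL = £9,511,505.40 ÷ £6,043,105.40 = 1.5739; DFL = £6,043,105.40 ÷ £2,649,431.40 = 2.2809.
Combined leverage = 1.5739 × 2.2809 = 3.5899.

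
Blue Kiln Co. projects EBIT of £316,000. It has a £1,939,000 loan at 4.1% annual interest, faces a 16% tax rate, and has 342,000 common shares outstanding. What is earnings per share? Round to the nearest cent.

Interest = £79,499.00, so EBT = £316,000 − £79,499.00 = £236,501.00.
After tax at 16%: net income = £236,501.00 × 0.84 = £198,660.84.
EPS = £198,660.84 ÷ 342,000 = £0.58.

£0.58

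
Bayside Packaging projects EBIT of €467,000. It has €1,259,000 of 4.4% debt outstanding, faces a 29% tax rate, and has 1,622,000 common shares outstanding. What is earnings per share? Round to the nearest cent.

Interest = €55,396.00, so EBT = €467,000 − €55,396.00 = €411,604.00.
After tax at 29%: net income = €411,604.00 × 0.71 = €292,238.84.
Per share: €292,238.84 / 1,622,000 shares = €0.18.

€0.18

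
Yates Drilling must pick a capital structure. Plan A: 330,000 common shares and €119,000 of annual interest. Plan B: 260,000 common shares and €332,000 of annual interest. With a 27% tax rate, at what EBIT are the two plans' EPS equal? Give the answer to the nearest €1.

€1,123,143

At indifference, (EBIT − 119,000)(1 − t)/330,000 = (EBIT − 332,000)(1 − t)/260,000.
Cancelling (1 − t) and cross-multiplying: 260,000·(EBIT − 119,000) = 330,000·(EBIT − 332,000).
EBIT × (330,000 − 260,000) = 332,000 × 330,000 − 119,000 × 260,000 = 78,620,000,000, so EBIT = 78,620,000,000 ÷ 70,000 = 1,123,142.86.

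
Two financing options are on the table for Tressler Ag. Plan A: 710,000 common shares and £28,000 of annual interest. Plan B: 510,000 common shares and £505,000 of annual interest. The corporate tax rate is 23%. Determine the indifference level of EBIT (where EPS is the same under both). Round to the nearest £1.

£1,721,350

Set EPS_A = EPS_B: (EBIT − £28,000)(1 − 0.23) ÷ 710,000 = (EBIT − £505,000)(1 − 0.23) ÷ 510,000.
Cancelling (1 − t) and cross-multiplying: 510,000·(EBIT − 28,000) = 710,000·(EBIT − 505,000).
EBIT × (710,000 − 510,000) = 505,000 × 710,000 − 28,000 × 510,000 = 344,270,000,000, so EBIT = 344,270,000,000 ÷ 200,000 = 1,721,350.00.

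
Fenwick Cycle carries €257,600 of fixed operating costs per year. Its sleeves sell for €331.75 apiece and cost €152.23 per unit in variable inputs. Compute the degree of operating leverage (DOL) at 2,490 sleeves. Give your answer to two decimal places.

2.36

Contribution at this volume is 2,490 × €179.52 = €447,004.80.
Subtracting fixed costs: EBIT = €447,004.80 − €257,600 = €189,404.80.
Degree of operating leverage = €447,004.80 / €189,404.80 = 2.3601.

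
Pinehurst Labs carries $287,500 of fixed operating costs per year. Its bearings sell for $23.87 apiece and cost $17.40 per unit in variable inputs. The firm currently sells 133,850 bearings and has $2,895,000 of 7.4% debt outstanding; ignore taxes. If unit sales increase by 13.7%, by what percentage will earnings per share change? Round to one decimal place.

Contribution at this volume is 133,850 × $6.47 = $866,009.50.
Subtracting fixed costs: EBIT = $866,009.50 − $287,500 = $578,509.50.
Interest = $214,230.00, so EBIT − I = $364,279.50.
Degree of combined leverage = contribution ÷ (EBIT − I) = $866,009.50 ÷ $364,279.50 = 2.3773.
EPS therefore changes by 2.3773 × (+13.7%) = +32.6%.

+32.6%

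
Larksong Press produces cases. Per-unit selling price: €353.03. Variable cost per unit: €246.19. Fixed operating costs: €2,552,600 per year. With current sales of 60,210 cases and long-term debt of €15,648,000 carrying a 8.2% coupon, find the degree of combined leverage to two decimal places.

Total contribution margin = 60,210 × €106.84 = €6,432,836.40.
Operating income = contribution − fixed costs = €6,432,836.40 − €2,552,600 = €3,880,236.40. Interest = €1,283,136.00.
DOL = €6,432,836.40 ÷ €3,880,236.40 = 1.6578; DFL = €3,880,236.40 ÷ €2,597,100.40 = 1.4941.
Combined leverage = 1.6578 × 1.4941 = 2.4769.

2.48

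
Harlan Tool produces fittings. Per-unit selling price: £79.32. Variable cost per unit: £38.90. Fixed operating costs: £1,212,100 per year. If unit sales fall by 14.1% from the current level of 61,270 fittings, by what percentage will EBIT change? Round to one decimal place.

-27.6%

Contribution at this volume is 61,270 × £40.42 = £2,476,533.40.
EBIT = £2,476,533.40 − £1,212,100 = £1,264,433.40.
DOL = contribution ÷ EBIT = £2,476,533.40 ÷ £1,264,433.40 = 1.9586.
Operating income changes by 1.9586 × -14.1% = -27.6%.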